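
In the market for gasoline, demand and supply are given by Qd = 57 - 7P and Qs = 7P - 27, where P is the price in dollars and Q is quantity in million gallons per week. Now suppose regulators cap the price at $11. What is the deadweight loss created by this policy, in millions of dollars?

Equilibrium: 57 - 7P = 7P - 27, so 84 = 14P and P* = 6, Q* = 15.
The ceiling of 11 is above the equilibrium price 6, so it is not binding; the market clears at P* = 6, Q* = 15.
Since the control does not bind, no trades are prevented and deadweight loss is zero.

0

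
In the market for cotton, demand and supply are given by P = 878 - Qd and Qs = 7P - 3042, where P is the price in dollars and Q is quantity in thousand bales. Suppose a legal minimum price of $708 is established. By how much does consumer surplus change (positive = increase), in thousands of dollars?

Rearranging demand gives Qd = 878 - P. In a free market, 878 - P = 7P - 3042 gives the equilibrium P* = 490, Q* = 388.
Since 708 > 490, the floor is binding.
At P = 708: Qd = 878 - 708 = 170 and Qs = 7·708 - 3042 = 1914.
Consumer surplus without the control is ½ · (878 - 490) · 388 = 75272.
With the floor, consumers buy 170 units at 708, so CS = ½ · (878 - 708) · 170 = 14450.
Change in consumer surplus = 14450 - 75272 = -60822.

-60822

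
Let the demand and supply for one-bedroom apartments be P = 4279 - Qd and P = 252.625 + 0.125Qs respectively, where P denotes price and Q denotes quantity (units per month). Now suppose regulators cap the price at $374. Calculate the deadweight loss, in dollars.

Rearranging demand gives Qd = 4279 - P; rearranging supply gives Qs = 8P - 2021. Without the control the market clears where 4279 - P = 8P - 2021, i.e. P* = 700 and Q* = 3579.
Since 374 < 700, the ceiling is binding.
At P = 374: Qd = 4279 - 374 = 3905 and Qs = 8·374 - 2021 = 971.
Quantity traded falls to 971. At Q = 971 the demand price is 4279 - 971 = 3308 and the supply price is (2021 + 971)/8 = 374.
Deadweight loss = ½ · (3308 - 374) · (3579 - 971) = ½ · 2934 · 2608 = 3825936.

3825936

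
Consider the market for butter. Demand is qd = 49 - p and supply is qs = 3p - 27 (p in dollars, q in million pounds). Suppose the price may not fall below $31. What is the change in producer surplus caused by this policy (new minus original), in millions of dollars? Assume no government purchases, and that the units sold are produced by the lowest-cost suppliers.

In a free market, 49 - p = 3p - 27 gives the equilibrium p* = 19, q* = 30.
Since 31 > 19, the floor is binding.
At p = 31: qd = 49 - 31 = 18 and qs = 3·31 - 27 = 66.
Producer surplus without the control is ½ · (19 - 9) · 30 = 150.
With the floor, 18 units are sold at 31. The supply price at q = 18 is 15, so PS = ½ · [(31 - 9) + (31 - 15)] · 18 = 342.
Change in producer surplus = 342 - 150 = 192.

192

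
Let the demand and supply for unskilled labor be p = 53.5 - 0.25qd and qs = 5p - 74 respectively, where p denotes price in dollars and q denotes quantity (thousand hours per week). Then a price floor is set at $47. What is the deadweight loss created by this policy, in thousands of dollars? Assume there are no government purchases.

810

Rearranging demand gives qd = 214 - 4p. Without the control the market clears where 214 - 4p = 5p - 74, i.e. p* = 32 and q* = 86.
Because the floor (47) lies above the market-clearing price, it is binding.
At p = 47: qd = 214 - 4·47 = 26 and qs = 5·47 - 74 = 161.
Quantity traded falls to 26. At q = 26 the demand price is (214 - 26)/4 = 47 and the supply price is (74 + 26)/5 = 20.
Deadweight loss = ½ · (47 - 20) · (86 - 26) = ½ · 27 · 60 = 810.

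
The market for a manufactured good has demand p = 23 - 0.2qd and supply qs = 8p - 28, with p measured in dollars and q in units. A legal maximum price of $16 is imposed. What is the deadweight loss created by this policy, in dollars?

Rearranging demand gives qd = 115 - 5p. In a free market, 115 - 5p = 8p - 28 gives the equilibrium p* = 11, q* = 60.
Since 16 is above p* = 11, the ceiling does not bind and the free-market outcome prevails.
Since the control does not bind, no trades are prevented and deadweight loss is zero.

0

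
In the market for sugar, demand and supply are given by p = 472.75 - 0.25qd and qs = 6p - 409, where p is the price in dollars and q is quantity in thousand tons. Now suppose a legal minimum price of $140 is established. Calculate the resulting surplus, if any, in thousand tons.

Rearranging demand gives qd = 1891 - 4p. Without the control the market clears where 1891 - 4p = 6p - 409, i.e. p* = 230 and q* = 971.
Since 140 is below p* = 230, the floor does not bind and the free-market outcome prevails.
Since the control does not bind, there is no surplus.

0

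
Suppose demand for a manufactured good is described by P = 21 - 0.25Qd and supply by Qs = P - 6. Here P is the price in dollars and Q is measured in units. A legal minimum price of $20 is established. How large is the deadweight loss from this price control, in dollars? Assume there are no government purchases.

Rearranging demand gives Qd = 84 - 4P. Without the control the market clears where 84 - 4P = P - 6, i.e. P* = 18 and Q* = 12.
The floor of 20 is above the equilibrium price 18, so it binds.
At P = 20: Qd = 84 - 4·20 = 4 and Qs = 20 - 6 = 14.
Quantity traded falls to 4. At Q = 4 the demand price is (84 - 4)/4 = 20 and the supply price is 6 + 4 = 10.
Deadweight loss = ½ · (20 - 10) · (12 - 4) = ½ · 10 · 8 = 40.

40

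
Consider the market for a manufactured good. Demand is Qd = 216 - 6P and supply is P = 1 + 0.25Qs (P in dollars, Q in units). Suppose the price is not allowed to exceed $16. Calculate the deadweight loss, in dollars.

Rearranging supply gives Qs = 4P - 4. Setting quantity demanded equal to quantity supplied, 216 - 6P = 4P - 4, gives P* = 22 and Q* = 84.
Since 16 < 22, the ceiling is binding.
At P = 16: Qd = 216 - 6·16 = 120 and Qs = 4·16 - 4 = 60.
Quantity traded falls to 60. At Q = 60 the demand price is (216 - 60)/6 = 26 and the supply price is (4 + 60)/4 = 16.
Deadweight loss = ½ · (26 - 16) · (84 - 60) = ½ · 10 · 24 = 120.

120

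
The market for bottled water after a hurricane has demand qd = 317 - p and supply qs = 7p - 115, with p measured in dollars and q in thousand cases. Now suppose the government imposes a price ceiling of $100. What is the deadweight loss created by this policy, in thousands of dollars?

0

Equilibrium: 317 - p = 7p - 115, so 432 = 8p and p* = 54, q* = 263.
The ceiling of 100 is above the equilibrium price 54, so it is not binding; the market clears at p* = 54, q* = 263.
Since the control does not bind, no trades are prevented and deadweight loss is zero.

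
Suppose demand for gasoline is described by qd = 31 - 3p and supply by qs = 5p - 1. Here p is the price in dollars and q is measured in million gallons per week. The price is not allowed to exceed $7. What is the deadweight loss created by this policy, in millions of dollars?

Equilibrium: 31 - 3p = 5p - 1, so 32 = 8p and p* = 4, q* = 19.
The ceiling of 7 is above the equilibrium price 4, so it is not binding; the market clears at p* = 4, q* = 19.
Since the control does not bind, no trades are prevented and deadweight loss is zero.

0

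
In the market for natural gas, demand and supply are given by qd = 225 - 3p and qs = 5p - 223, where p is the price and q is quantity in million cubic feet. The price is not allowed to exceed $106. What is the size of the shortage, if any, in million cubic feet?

Without the control the market clears where 225 - 3p = 5p - 223, i.e. p* = 56 and q* = 57.
Since 106 is above p* = 56, the ceiling does not bind and the free-market outcome prevails.
Since the control does not bind, there is no shortage.

0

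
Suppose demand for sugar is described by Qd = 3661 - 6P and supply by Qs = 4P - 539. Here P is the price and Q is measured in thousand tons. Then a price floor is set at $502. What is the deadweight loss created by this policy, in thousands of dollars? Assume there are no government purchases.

Setting quantity demanded equal to quantity supplied, 3661 - 6P = 4P - 539, gives P* = 420 and Q* = 1141.
Since 502 > 420, the floor is binding.
At P = 502: Qd = 3661 - 6·502 = 649 and Qs = 4·502 - 539 = 1469.
Quantity traded falls to 649. At Q = 649 the demand price is (3661 - 649)/6 = 502 and the supply price is (539 + 649)/4 = 297.
Deadweight loss = ½ · (502 - 297) · (1141 - 649) = ½ · 205 · 492 = 50430.

50430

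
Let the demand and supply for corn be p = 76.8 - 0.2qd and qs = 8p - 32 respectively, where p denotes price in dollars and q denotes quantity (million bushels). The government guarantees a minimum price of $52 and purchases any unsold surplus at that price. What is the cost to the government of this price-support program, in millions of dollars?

13520

Rearranging demand gives qd = 384 - 5p. Setting quantity demanded equal to quantity supplied, 384 - 5p = 8p - 32, gives p* = 32 and q* = 224.
Since 52 > 32, the floor is binding.
At p = 52: qd = 384 - 5·52 = 124 and qs = 8·52 - 32 = 384.
Surplus = qs - qd = 260.
Government expenditure = surplus × support price = 260 × 52 = 13520.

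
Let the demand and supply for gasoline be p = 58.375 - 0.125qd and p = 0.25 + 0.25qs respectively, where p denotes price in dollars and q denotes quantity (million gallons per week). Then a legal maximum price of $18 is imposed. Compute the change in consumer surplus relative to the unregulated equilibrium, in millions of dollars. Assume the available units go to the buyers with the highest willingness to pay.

Rearranging demand gives qd = 467 - 8p; rearranging supply gives qs = 4p - 1. Without the control the market clears where 467 - 8p = 4p - 1, i.e. p* = 39 and q* = 155.
Since 18 < 39, the ceiling is binding.
At p = 18: qd = 467 - 8·18 = 323 and qs = 4·18 - 1 = 71.
Consumer surplus without the control is ½ · (58.375 - 39) · 155 = 1501.5625.
With the ceiling, 71 units are sold at 18 (assume they go to the highest-value buyers). The demand price at q = 71 is 49.5, so CS = ½ · [(58.375 - 18) + (49.5 - 18)] · 71 = 2551.5625.
Change in consumer surplus = 2551.5625 - 1501.5625 = 1050.

1050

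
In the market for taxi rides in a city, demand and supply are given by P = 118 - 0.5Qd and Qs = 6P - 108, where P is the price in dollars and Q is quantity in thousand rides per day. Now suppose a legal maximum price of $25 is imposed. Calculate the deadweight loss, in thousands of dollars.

3888

Rearranging demand gives Qd = 236 - 2P. Without the control the market clears where 236 - 2P = 6P - 108, i.e. P* = 43 and Q* = 150.
Because the ceiling (25) lies below the market-clearing price, it is binding.
At P = 25: Qd = 236 - 2·25 = 186 and Qs = 6·25 - 108 = 42.
Quantity traded falls to 42. At Q = 42 the demand price is (236 - 42)/2 = 97 and the supply price is (108 + 42)/6 = 25.
Deadweight loss = ½ · (97 - 25) · (150 - 42) = ½ · 72 · 108 = 3888.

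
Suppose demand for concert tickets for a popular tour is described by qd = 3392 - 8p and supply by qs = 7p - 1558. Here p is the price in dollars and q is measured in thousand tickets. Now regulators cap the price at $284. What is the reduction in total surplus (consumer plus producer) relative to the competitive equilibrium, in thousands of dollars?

13886.25

In a free market, 3392 - 8p = 7p - 1558 gives the equilibrium p* = 330, q* = 752.
The ceiling of 284 is below the equilibrium price 330, so it binds.
At p = 284: qd = 3392 - 8·284 = 1120 and qs = 7·284 - 1558 = 430.
Quantity traded falls to 430. At q = 430 the demand price is (3392 - 430)/8 = 370.25 and the supply price is (1558 + 430)/7 = 284.
Deadweight loss = ½ · (370.25 - 284) · (752 - 430) = ½ · 86.25 · 322 = 13886.25.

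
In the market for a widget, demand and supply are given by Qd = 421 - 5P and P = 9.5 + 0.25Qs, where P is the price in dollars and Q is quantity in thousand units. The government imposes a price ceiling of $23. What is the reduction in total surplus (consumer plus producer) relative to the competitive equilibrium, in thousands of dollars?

2822.4

Rearranging supply gives Qs = 4P - 38. Without the control the market clears where 421 - 5P = 4P - 38, i.e. P* = 51 and Q* = 166.
The ceiling of 23 is below the equilibrium price 51, so it binds.
At P = 23: Qd = 421 - 5·23 = 306 and Qs = 4·23 - 38 = 54.
Quantity traded falls to 54. At Q = 54 the demand price is (421 - 54)/5 = 73.4 and the supply price is (38 + 54)/4 = 23.
Deadweight loss = ½ · (73.4 - 23) · (166 - 54) = ½ · 50.4 · 112 = 2822.4.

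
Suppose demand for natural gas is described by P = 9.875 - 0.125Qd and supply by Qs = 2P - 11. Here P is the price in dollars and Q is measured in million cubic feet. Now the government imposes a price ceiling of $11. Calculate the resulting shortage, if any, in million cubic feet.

0

Rearranging demand gives Qd = 79 - 8P. Equilibrium: 79 - 8P = 2P - 11, so 90 = 10P and P* = 9, Q* = 7.
Since 11 is above P* = 9, the ceiling does not bind and the free-market outcome prevails.
Since the control does not bind, there is no shortage.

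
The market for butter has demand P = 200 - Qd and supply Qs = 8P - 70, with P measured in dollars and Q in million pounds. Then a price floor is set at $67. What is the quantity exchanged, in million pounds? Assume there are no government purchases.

133

Rearranging demand gives Qd = 200 - P. Without the control the market clears where 200 - P = 8P - 70, i.e. P* = 30 and Q* = 170.
The floor of 67 is above the equilibrium price 30, so it binds.
At P = 67: Qd = 200 - 67 = 133 and Qs = 8·67 - 70 = 466.
The quantity actually transacted is the short side, demand: 133.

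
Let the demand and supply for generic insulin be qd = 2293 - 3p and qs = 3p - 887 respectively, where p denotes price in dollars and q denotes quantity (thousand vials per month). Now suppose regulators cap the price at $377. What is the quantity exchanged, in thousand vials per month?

244

Setting quantity demanded equal to quantity supplied, 2293 - 3p = 3p - 887, gives p* = 530 and q* = 703.
Because the ceiling (377) lies below the market-clearing price, it is binding.
At p = 377: qd = 2293 - 3·377 = 1162 and qs = 3·377 - 887 = 244.
The quantity actually transacted is the short side, supply: 244.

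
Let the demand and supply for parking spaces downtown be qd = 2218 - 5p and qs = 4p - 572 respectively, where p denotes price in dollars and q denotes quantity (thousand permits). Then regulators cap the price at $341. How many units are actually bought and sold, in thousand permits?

668

Equilibrium: 2218 - 5p = 4p - 572, so 2790 = 9p and p* = 310, q* = 668.
Since 341 is above p* = 310, the ceiling does not bind and the free-market outcome prevails.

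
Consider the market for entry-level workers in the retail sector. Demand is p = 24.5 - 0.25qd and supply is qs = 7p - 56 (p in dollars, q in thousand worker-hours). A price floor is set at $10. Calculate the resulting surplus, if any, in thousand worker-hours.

0

Rearranging demand gives qd = 98 - 4p. In a free market, 98 - 4p = 7p - 56 gives the equilibrium p* = 14, q* = 42.
The floor of 10 is below the equilibrium price 14, so it is not binding; the market clears at p* = 14, q* = 42.
Since the control does not bind, there is no surplus.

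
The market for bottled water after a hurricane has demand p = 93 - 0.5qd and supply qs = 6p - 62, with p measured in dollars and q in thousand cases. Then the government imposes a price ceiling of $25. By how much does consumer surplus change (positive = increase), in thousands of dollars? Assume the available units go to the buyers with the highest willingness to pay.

Rearranging demand gives qd = 186 - 2p. Without the control the market clears where 186 - 2p = 6p - 62, i.e. p* = 31 and q* = 124.
Because the ceiling (25) lies below the market-clearing price, it is binding.
At p = 25: qd = 186 - 2·25 = 136 and qs = 6·25 - 62 = 88.
Consumer surplus without the control is ½ · (93 - 31) · 124 = 3844.
With the ceiling, 88 units are sold at 25 (assume they go to the highest-value buyers). The demand price at q = 88 is 49, so CS = ½ · [(93 - 25) + (49 - 25)] · 88 = 4048.
Change in consumer surplus = 4048 - 3844 = 204.

204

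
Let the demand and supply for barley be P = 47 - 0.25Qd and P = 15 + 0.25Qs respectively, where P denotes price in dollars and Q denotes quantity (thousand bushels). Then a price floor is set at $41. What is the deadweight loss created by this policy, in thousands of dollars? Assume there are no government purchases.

Rearranging demand gives Qd = 188 - 4P; rearranging supply gives Qs = 4P - 60. In a free market, 188 - 4P = 4P - 60 gives the equilibrium P* = 31, Q* = 64.
Since 41 > 31, the floor is binding.
At P = 41: Qd = 188 - 4·41 = 24 and Qs = 4·41 - 60 = 104.
Quantity traded falls to 24. At Q = 24 the demand price is (188 - 24)/4 = 41 and the supply price is (60 + 24)/4 = 21.
Deadweight loss = ½ · (41 - 21) · (64 - 24) = ½ · 20 · 40 = 400.

400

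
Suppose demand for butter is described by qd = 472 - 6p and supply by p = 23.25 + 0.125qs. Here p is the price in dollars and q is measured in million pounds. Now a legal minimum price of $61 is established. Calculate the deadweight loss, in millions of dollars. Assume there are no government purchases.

Rearranging supply gives qs = 8p - 186. Setting quantity demanded equal to quantity supplied, 472 - 6p = 8p - 186, gives p* = 47 and q* = 190.
Because the floor (61) lies above the market-clearing price, it is binding.
At p = 61: qd = 472 - 6·61 = 106 and qs = 8·61 - 186 = 302.
Quantity traded falls to 106. At q = 106 the demand price is (472 - 106)/6 = 61 and the supply price is (186 + 106)/8 = 36.5.
Deadweight loss = ½ · (61 - 36.5) · (190 - 106) = ½ · 24.5 · 84 = 1029.

1029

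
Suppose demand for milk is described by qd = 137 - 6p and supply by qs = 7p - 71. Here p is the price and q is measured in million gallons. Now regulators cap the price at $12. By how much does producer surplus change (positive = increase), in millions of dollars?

-108

Without the control the market clears where 137 - 6p = 7p - 71, i.e. p* = 16 and q* = 41.
The ceiling of 12 is below the equilibrium price 16, so it binds.
At p = 12: qd = 137 - 6·12 = 65 and qs = 7·12 - 71 = 13.
Producer surplus without the control is ½ · (16 - 71/7) · 41 = 1681/14.
With the ceiling, producers sell 13 units at 12, so PS = ½ · (12 - 71/7) · 13 = 169/14.
Change in producer surplus = 169/14 - 1681/14 = -108.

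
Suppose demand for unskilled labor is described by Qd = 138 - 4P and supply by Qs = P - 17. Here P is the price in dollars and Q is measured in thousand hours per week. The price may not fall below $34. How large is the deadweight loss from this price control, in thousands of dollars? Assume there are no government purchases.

90

Setting quantity demanded equal to quantity supplied, 138 - 4P = P - 17, gives P* = 31 and Q* = 14.
Because the floor (34) lies above the market-clearing price, it is binding.
At P = 34: Qd = 138 - 4·34 = 2 and Qs = 34 - 17 = 17.
Quantity traded falls to 2. At Q = 2 the demand price is (138 - 2)/4 = 34 and the supply price is 17 + 2 = 19.
Deadweight loss = ½ · (34 - 19) · (14 - 2) = ½ · 15 · 12 = 90.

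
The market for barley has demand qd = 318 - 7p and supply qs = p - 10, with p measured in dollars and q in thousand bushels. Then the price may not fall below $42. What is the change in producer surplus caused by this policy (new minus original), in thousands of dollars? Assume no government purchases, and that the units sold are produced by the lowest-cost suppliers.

-0.5

In a free market, 318 - 7p = p - 10 gives the equilibrium p* = 41, q* = 31.
Because the floor (42) lies above the market-clearing price, it is binding.
At p = 42: qd = 318 - 7·42 = 24 and qs = 42 - 10 = 32.
Producer surplus without the control is ½ · (41 - 10) · 31 = 480.5.
With the floor, 24 units are sold at 42. The supply price at q = 24 is 34, so PS = ½ · [(42 - 10) + (42 - 34)] · 24 = 480.
Change in producer surplus = 480 - 480.5 = -0.5.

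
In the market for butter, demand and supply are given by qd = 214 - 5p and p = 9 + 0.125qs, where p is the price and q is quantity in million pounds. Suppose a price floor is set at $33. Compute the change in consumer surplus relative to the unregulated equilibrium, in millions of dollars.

Rearranging supply gives qs = 8p - 72. Without the control the market clears where 214 - 5p = 8p - 72, i.e. p* = 22 and q* = 104.
Because the floor (33) lies above the market-clearing price, it is binding.
At p = 33: qd = 214 - 5·33 = 49 and qs = 8·33 - 72 = 192.
Consumer surplus without the control is ½ · (42.8 - 22) · 104 = 1081.6.
With the floor, consumers buy 49 units at 33, so CS = ½ · (42.8 - 33) · 49 = 240.1.
Change in consumer surplus = 240.1 - 1081.6 = -841.5.

-841.5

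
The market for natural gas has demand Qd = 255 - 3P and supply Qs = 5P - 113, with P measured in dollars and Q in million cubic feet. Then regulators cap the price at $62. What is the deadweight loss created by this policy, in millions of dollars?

Setting quantity demanded equal to quantity supplied, 255 - 3P = 5P - 113, gives P* = 46 and Q* = 117.
The ceiling of 62 is above the equilibrium price 46, so it is not binding; the market clears at P* = 46, Q* = 117.
Since the control does not bind, no trades are prevented and deadweight loss is zero.

0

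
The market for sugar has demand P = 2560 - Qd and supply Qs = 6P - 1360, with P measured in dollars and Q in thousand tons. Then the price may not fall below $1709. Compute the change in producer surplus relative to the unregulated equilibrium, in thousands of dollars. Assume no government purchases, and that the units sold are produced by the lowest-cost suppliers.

Rearranging demand gives Qd = 2560 - P. Without the control the market clears where 2560 - P = 6P - 1360, i.e. P* = 560 and Q* = 2000.
Because the floor (1709) lies above the market-clearing price, it is binding.
At P = 1709: Qd = 2560 - 1709 = 851 and Qs = 6·1709 - 1360 = 8894.
Producer surplus without the control is ½ · (560 - 680/3) · 2000 = 1000000/3.
With the floor, 851 units are sold at 1709. The supply price at Q = 851 is 368.5, so PS = ½ · [(1709 - 680/3) + (1709 - 368.5)] · 851 = 14413387/12.
Change in producer surplus = 14413387/12 - 1000000/3 = 867782.25.

867782.25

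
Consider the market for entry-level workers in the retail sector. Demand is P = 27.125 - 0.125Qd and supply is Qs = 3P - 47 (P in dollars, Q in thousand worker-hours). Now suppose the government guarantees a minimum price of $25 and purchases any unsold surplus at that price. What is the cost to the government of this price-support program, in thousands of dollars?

Rearranging demand gives Qd = 217 - 8P. Setting quantity demanded equal to quantity supplied, 217 - 8P = 3P - 47, gives P* = 24 and Q* = 25.
The floor of 25 is above the equilibrium price 24, so it binds.
At P = 25: Qd = 217 - 8·25 = 17 and Qs = 3·25 - 47 = 28.
Surplus = Qs - Qd = 11.
Government expenditure = surplus × support price = 11 × 25 = 275.

275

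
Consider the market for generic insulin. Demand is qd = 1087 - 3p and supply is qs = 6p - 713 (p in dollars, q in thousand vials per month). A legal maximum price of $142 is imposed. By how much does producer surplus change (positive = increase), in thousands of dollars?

-18154

Setting quantity demanded equal to quantity supplied, 1087 - 3p = 6p - 713, gives p* = 200 and q* = 487.
The ceiling of 142 is below the equilibrium price 200, so it binds.
At p = 142: qd = 1087 - 3·142 = 661 and qs = 6·142 - 713 = 139.
Producer surplus without the control is ½ · (200 - 713/6) · 487 = 237169/12.
With the ceiling, producers sell 139 units at 142, so PS = ½ · (142 - 713/6) · 139 = 19321/12.
Change in producer surplus = 19321/12 - 237169/12 = -18154.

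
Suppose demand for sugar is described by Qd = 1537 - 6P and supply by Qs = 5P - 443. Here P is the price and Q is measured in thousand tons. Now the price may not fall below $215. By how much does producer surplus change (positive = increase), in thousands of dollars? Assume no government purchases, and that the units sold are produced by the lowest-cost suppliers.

In a free market, 1537 - 6P = 5P - 443 gives the equilibrium P* = 180, Q* = 457.
Because the floor (215) lies above the market-clearing price, it is binding.
At P = 215: Qd = 1537 - 6·215 = 247 and Qs = 5·215 - 443 = 632.
Producer surplus without the control is ½ · (180 - 88.6) · 457 = 20884.9.
With the floor, 247 units are sold at 215. The supply price at Q = 247 is 138, so PS = ½ · [(215 - 88.6) + (215 - 138)] · 247 = 25119.9.
Change in producer surplus = 25119.9 - 20884.9 = 4235.

4235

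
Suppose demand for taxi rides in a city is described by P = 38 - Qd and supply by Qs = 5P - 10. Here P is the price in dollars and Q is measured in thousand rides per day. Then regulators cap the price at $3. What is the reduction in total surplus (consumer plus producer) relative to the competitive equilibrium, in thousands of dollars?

Rearranging demand gives Qd = 38 - P. Without the control the market clears where 38 - P = 5P - 10, i.e. P* = 8 and Q* = 30.
The ceiling of 3 is below the equilibrium price 8, so it binds.
At P = 3: Qd = 38 - 3 = 35 and Qs = 5·3 - 10 = 5.
Quantity traded falls to 5. At Q = 5 the demand price is 38 - 5 = 33 and the supply price is (10 + 5)/5 = 3.
Deadweight loss = ½ · (33 - 3) · (30 - 5) = ½ · 30 · 25 = 375.

375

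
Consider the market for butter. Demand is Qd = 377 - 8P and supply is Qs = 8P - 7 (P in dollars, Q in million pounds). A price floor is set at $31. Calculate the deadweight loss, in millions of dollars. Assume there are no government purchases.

392

In a free market, 377 - 8P = 8P - 7 gives the equilibrium P* = 24, Q* = 185.
Because the floor (31) lies above the market-clearing price, it is binding.
At P = 31: Qd = 377 - 8·31 = 129 and Qs = 8·31 - 7 = 241.
Quantity traded falls to 129. At Q = 129 the demand price is (377 - 129)/8 = 31 and the supply price is (7 + 129)/8 = 17.
Deadweight loss = ½ · (31 - 17) · (185 - 129) = ½ · 14 · 56 = 392.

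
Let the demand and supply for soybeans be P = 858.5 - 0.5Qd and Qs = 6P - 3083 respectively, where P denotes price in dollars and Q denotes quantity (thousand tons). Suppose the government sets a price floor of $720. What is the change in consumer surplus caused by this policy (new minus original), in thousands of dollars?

-47640

Rearranging demand gives Qd = 1717 - 2P. In a free market, 1717 - 2P = 6P - 3083 gives the equilibrium P* = 600, Q* = 517.
The floor of 720 is above the equilibrium price 600, so it binds.
At P = 720: Qd = 1717 - 2·720 = 277 and Qs = 6·720 - 3083 = 1237.
Consumer surplus without the control is ½ · (858.5 - 600) · 517 = 66822.25.
With the floor, consumers buy 277 units at 720, so CS = ½ · (858.5 - 720) · 277 = 19182.25.
Change in consumer surplus = 19182.25 - 66822.25 = -47640.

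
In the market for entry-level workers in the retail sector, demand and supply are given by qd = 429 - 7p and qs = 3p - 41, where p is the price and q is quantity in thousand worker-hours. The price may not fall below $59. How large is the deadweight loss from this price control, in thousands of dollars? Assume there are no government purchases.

In a free market, 429 - 7p = 3p - 41 gives the equilibrium p* = 47, q* = 100.
Because the floor (59) lies above the market-clearing price, it is binding.
At p = 59: qd = 429 - 7·59 = 16 and qs = 3·59 - 41 = 136.
Quantity traded falls to 16. At q = 16 the demand price is (429 - 16)/7 = 59 and the supply price is (41 + 16)/3 = 19.
Deadweight loss = ½ · (59 - 19) · (100 - 16) = ½ · 40 · 84 = 1680.

1680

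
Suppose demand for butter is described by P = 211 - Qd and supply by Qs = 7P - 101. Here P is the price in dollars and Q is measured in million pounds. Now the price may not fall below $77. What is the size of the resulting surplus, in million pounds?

Rearranging demand gives Qd = 211 - P. Setting quantity demanded equal to quantity supplied, 211 - P = 7P - 101, gives P* = 39 and Q* = 172.
Since 77 > 39, the floor is binding.
At P = 77: Qd = 211 - 77 = 134 and Qs = 7·77 - 101 = 438.
Surplus = Qs - Qd = 438 - 134 = 304.

304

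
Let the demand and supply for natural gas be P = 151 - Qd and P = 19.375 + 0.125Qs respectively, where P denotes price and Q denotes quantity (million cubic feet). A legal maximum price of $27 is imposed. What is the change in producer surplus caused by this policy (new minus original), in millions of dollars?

-623

Rearranging demand gives Qd = 151 - P; rearranging supply gives Qs = 8P - 155. Equilibrium: 151 - P = 8P - 155, so 306 = 9P and P* = 34, Q* = 117.
Since 27 < 34, the ceiling is binding.
At P = 27: Qd = 151 - 27 = 124 and Qs = 8·27 - 155 = 61.
Producer surplus without the control is ½ · (34 - 19.375) · 117 = 855.5625.
With the ceiling, producers sell 61 units at 27, so PS = ½ · (27 - 19.375) · 61 = 232.5625.
Change in producer surplus = 232.5625 - 855.5625 = -623.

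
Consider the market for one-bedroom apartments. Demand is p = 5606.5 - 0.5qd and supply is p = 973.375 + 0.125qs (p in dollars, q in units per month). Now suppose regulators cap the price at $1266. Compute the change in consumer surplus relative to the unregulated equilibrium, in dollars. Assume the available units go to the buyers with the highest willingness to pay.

Rearranging demand gives qd = 11213 - 2p; rearranging supply gives qs = 8p - 7787. In a free market, 11213 - 2p = 8p - 7787 gives the equilibrium p* = 1900, q* = 7413.
The ceiling of 1266 is below the equilibrium price 1900, so it binds.
At p = 1266: qd = 11213 - 2·1266 = 8681 and qs = 8·1266 - 7787 = 2341.
Consumer surplus without the control is ½ · (5606.5 - 1900) · 7413 = 13738142.25.
With the ceiling, 2341 units are sold at 1266 (assume they go to the highest-value buyers). The demand price at q = 2341 is 4436, so CS = ½ · [(5606.5 - 1266) + (4436 - 1266)] · 2341 = 8791040.25.
Change in consumer surplus = 8791040.25 - 13738142.25 = -4947102.

-4947102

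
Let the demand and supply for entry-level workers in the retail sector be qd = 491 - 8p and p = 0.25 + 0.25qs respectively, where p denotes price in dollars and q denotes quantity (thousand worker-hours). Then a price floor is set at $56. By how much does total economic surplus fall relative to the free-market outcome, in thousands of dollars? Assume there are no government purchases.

2700

Rearranging supply gives qs = 4p - 1. In a free market, 491 - 8p = 4p - 1 gives the equilibrium p* = 41, q* = 163.
Because the floor (56) lies above the market-clearing price, it is binding.
At p = 56: qd = 491 - 8·56 = 43 and qs = 4·56 - 1 = 223.
Quantity traded falls to 43. At q = 43 the demand price is (491 - 43)/8 = 56 and the supply price is (1 + 43)/4 = 11.
Deadweight loss = ½ · (56 - 11) · (163 - 43) = ½ · 45 · 120 = 2700.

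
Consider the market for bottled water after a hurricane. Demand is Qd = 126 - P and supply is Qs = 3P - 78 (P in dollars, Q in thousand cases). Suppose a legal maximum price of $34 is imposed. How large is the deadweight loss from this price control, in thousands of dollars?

1734

Equilibrium: 126 - P = 3P - 78, so 204 = 4P and P* = 51, Q* = 75.
Because the ceiling (34) lies below the market-clearing price, it is binding.
At P = 34: Qd = 126 - 34 = 92 and Qs = 3·34 - 78 = 24.
Quantity traded falls to 24. At Q = 24 the demand price is 126 - 24 = 102 and the supply price is (78 + 24)/3 = 34.
Deadweight loss = ½ · (102 - 34) · (75 - 24) = ½ · 68 · 51 = 1734.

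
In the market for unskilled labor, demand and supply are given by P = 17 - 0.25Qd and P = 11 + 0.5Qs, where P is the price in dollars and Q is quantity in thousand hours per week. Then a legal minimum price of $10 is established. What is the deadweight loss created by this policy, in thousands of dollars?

Rearranging demand gives Qd = 68 - 4P; rearranging supply gives Qs = 2P - 22. Without the control the market clears where 68 - 4P = 2P - 22, i.e. P* = 15 and Q* = 8.
Since 10 is below P* = 15, the floor does not bind and the free-market outcome prevails.
Since the control does not bind, no trades are prevented and deadweight loss is zero.

0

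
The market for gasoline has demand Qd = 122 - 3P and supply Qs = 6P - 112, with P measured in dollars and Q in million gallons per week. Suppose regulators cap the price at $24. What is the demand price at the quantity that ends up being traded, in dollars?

30

Equilibrium: 122 - 3P = 6P - 112, so 234 = 9P and P* = 26, Q* = 44.
Because the ceiling (24) lies below the market-clearing price, it is binding.
At P = 24: Qd = 122 - 3·24 = 50 and Qs = 6·24 - 112 = 32.
Only 32 units reach the market. On the demand curve, the marginal buyer's willingness to pay at Q = 32 is (122 - 32)/3 = 30.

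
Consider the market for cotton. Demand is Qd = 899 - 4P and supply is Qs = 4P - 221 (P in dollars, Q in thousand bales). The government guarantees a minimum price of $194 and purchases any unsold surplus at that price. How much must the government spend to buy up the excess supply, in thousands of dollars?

83808

Without the control the market clears where 899 - 4P = 4P - 221, i.e. P* = 140 and Q* = 339.
Since 194 > 140, the floor is binding.
At P = 194: Qd = 899 - 4·194 = 123 and Qs = 4·194 - 221 = 555.
Surplus = Qs - Qd = 432.
Government expenditure = surplus × support price = 432 × 194 = 83808.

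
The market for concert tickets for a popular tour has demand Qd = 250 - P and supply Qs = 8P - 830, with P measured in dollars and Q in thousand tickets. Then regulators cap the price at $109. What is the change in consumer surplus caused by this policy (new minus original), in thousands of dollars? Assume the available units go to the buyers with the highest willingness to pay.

-3410

Setting quantity demanded equal to quantity supplied, 250 - P = 8P - 830, gives P* = 120 and Q* = 130.
Because the ceiling (109) lies below the market-clearing price, it is binding.
At P = 109: Qd = 250 - 109 = 141 and Qs = 8·109 - 830 = 42.
Consumer surplus without the control is ½ · (250 - 120) · 130 = 8450.
With the ceiling, 42 units are sold at 109 (assume they go to the highest-value buyers). The demand price at Q = 42 is 208, so CS = ½ · [(250 - 109) + (208 - 109)] · 42 = 5040.
Change in consumer surplus = 5040 - 8450 = -3410.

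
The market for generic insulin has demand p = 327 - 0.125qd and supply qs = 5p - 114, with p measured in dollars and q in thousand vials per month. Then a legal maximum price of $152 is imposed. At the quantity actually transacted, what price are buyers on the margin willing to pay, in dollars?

Rearranging demand gives qd = 2616 - 8p. Setting quantity demanded equal to quantity supplied, 2616 - 8p = 5p - 114, gives p* = 210 and q* = 936.
Because the ceiling (152) lies below the market-clearing price, it is binding.
At p = 152: qd = 2616 - 8·152 = 1400 and qs = 5·152 - 114 = 646.
Only 646 units reach the market. On the demand curve, the marginal buyer's willingness to pay at q = 646 is (2616 - 646)/8 = 246.25.

246.25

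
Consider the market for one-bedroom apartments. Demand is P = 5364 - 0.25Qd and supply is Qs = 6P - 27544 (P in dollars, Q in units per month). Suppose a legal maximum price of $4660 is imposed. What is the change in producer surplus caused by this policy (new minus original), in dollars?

-272640

Rearranging demand gives Qd = 21456 - 4P. In a free market, 21456 - 4P = 6P - 27544 gives the equilibrium P* = 4900, Q* = 1856.
The ceiling of 4660 is below the equilibrium price 4900, so it binds.
At P = 4660: Qd = 21456 - 4·4660 = 2816 and Qs = 6·4660 - 27544 = 416.
Producer surplus without the control is ½ · (4900 - 13772/3) · 1856 = 861184/3.
With the ceiling, producers sell 416 units at 4660, so PS = ½ · (4660 - 13772/3) · 416 = 43264/3.
Change in producer surplus = 43264/3 - 861184/3 = -272640.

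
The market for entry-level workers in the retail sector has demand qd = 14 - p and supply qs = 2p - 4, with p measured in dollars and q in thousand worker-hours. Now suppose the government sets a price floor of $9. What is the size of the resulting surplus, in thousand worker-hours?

9

In a free market, 14 - p = 2p - 4 gives the equilibrium p* = 6, q* = 8.
Because the floor (9) lies above the market-clearing price, it is binding.
At p = 9: qd = 14 - 9 = 5 and qs = 2·9 - 4 = 14.
Surplus = qs - qd = 14 - 5 = 9.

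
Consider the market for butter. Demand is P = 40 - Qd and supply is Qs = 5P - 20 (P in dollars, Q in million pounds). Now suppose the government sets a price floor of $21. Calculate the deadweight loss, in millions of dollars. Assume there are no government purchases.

72.6

Rearranging demand gives Qd = 40 - P. In a free market, 40 - P = 5P - 20 gives the equilibrium P* = 10, Q* = 30.
The floor of 21 is above the equilibrium price 10, so it binds.
At P = 21: Qd = 40 - 21 = 19 and Qs = 5·21 - 20 = 85.
Quantity traded falls to 19. At Q = 19 the demand price is 40 - 19 = 21 and the supply price is (20 + 19)/5 = 7.8.
Deadweight loss = ½ · (21 - 7.8) · (30 - 19) = ½ · 13.2 · 11 = 72.6.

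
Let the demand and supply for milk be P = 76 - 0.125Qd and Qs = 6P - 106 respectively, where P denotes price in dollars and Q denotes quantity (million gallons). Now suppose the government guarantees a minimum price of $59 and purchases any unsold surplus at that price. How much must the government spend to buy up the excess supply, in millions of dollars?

6608

Rearranging demand gives Qd = 608 - 8P. Without the control the market clears where 608 - 8P = 6P - 106, i.e. P* = 51 and Q* = 200.
The floor of 59 is above the equilibrium price 51, so it binds.
At P = 59: Qd = 608 - 8·59 = 136 and Qs = 6·59 - 106 = 248.
Surplus = Qs - Qd = 112.
Government expenditure = surplus × support price = 112 × 59 = 6608.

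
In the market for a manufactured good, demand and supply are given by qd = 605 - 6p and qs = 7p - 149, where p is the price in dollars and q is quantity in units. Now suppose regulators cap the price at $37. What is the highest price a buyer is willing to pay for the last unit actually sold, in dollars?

Setting quantity demanded equal to quantity supplied, 605 - 6p = 7p - 149, gives p* = 58 and q* = 257.
The ceiling of 37 is below the equilibrium price 58, so it binds.
At p = 37: qd = 605 - 6·37 = 383 and qs = 7·37 - 149 = 110.
Only 110 units reach the market. On the demand curve, the marginal buyer's willingness to pay at q = 110 is (605 - 110)/6 = 82.5.

82.5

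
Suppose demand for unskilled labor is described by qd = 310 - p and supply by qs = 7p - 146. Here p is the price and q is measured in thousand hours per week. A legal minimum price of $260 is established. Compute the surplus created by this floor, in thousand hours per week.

1624

Equilibrium: 310 - p = 7p - 146, so 456 = 8p and p* = 57, q* = 253.
The floor of 260 is above the equilibrium price 57, so it binds.
At p = 260: qd = 310 - 260 = 50 and qs = 7·260 - 146 = 1674.
Surplus = qs - qd = 1674 - 50 = 1624.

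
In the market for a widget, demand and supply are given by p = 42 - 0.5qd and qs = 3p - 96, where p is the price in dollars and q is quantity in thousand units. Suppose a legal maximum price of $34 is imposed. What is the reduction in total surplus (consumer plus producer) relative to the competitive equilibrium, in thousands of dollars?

Rearranging demand gives qd = 84 - 2p. Equilibrium: 84 - 2p = 3p - 96, so 180 = 5p and p* = 36, q* = 12.
Because the ceiling (34) lies below the market-clearing price, it is binding.
At p = 34: qd = 84 - 2·34 = 16 and qs = 3·34 - 96 = 6.
Quantity traded falls to 6. At q = 6 the demand price is (84 - 6)/2 = 39 and the supply price is (96 + 6)/3 = 34.
Deadweight loss = ½ · (39 - 34) · (12 - 6) = ½ · 5 · 6 = 15.

15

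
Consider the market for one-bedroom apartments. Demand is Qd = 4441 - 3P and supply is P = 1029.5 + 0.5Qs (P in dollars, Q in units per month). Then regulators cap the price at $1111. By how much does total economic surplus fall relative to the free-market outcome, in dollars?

Rearranging supply gives Qs = 2P - 2059. Without the control the market clears where 4441 - 3P = 2P - 2059, i.e. P* = 1300 and Q* = 541.
Because the ceiling (1111) lies below the market-clearing price, it is binding.
At P = 1111: Qd = 4441 - 3·1111 = 1108 and Qs = 2·1111 - 2059 = 163.
Quantity traded falls to 163. At Q = 163 the demand price is (4441 - 163)/3 = 1426 and the supply price is (2059 + 163)/2 = 1111.
Deadweight loss = ½ · (1426 - 1111) · (541 - 163) = ½ · 315 · 378 = 59535.

59535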